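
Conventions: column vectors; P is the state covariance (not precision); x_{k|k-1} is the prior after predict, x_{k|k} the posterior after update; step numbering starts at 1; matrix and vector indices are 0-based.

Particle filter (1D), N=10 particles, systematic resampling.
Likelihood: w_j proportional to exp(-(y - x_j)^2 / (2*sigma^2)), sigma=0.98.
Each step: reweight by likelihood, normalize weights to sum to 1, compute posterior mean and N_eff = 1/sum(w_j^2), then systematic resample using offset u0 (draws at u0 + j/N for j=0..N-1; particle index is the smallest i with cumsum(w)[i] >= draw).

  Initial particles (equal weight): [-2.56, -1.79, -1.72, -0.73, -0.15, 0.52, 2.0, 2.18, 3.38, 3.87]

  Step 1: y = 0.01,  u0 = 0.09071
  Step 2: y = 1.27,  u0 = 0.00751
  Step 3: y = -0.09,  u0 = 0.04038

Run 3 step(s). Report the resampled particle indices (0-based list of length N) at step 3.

step 1: w=[0.0099, 0.0568, 0.0647, 0.2309, 0.3030, 0.2682, 0.0391, 0.0265, 0.0008, 0.0001]  mean=-0.1736  Neff=4.4088  idx=[2, 3, 3, 4, 4, 4, 5, 5, 5, 7]
step 2: w=[0.0023, 0.0297, 0.0297, 0.0834, 0.0834, 0.0834, 0.1778, 0.1778, 0.1778, 0.1548]  mean=0.5301  Neff=7.0712  idx=[1, 3, 4, 5, 6, 7, 7, 8, 8, 9]
step 3: w=[0.1011, 0.1249, 0.1249, 0.1249, 0.1031, 0.1031, 0.1031, 0.1031, 0.1031, 0.0086]  mean=0.1567  Neff=9.0683  idx=[0, 1, 2, 2, 3, 4, 5, 6, 7, 8]

resampled_idx = [0, 1, 2, 2, 3, 4, 5, 6, 7, 8]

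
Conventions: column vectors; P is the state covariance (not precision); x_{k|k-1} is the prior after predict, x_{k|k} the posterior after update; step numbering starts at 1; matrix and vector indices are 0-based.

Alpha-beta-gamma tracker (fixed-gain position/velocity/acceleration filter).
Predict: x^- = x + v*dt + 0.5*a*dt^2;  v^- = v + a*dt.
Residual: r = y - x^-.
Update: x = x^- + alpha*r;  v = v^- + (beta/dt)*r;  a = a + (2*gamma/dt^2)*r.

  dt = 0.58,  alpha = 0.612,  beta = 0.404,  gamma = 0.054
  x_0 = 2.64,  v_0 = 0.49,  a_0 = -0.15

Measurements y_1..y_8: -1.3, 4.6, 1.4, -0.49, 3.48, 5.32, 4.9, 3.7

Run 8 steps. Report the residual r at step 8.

step 1: x_pred=2.8990  r=-4.1990  x^+=0.3292  v^+=-2.5218  a^+=-1.4981
step 2: x_pred=-1.3854  r=5.9854  x^+=2.2777  v^+=0.7785  a^+=0.4235
step 3: x_pred=2.8004  r=-1.4004  x^+=1.9434  v^+=0.0487  a^+=-0.0261
step 4: x_pred=1.9672  r=-2.4572  x^+=0.4634  v^+=-1.6780  a^+=-0.8149
step 5: x_pred=-0.6469  r=4.1269  x^+=1.8788  v^+=0.7239  a^+=0.5100
step 6: x_pred=2.3844  r=2.9356  x^+=4.1810  v^+=3.0645  a^+=1.4525
step 7: x_pred=6.2027  r=-1.3027  x^+=5.4055  v^+=2.9995  a^+=1.0342
step 8: x_pred=7.3191  r=-3.6191  x^+=5.1042  v^+=1.0785  a^+=-0.1277

resid = -3.6191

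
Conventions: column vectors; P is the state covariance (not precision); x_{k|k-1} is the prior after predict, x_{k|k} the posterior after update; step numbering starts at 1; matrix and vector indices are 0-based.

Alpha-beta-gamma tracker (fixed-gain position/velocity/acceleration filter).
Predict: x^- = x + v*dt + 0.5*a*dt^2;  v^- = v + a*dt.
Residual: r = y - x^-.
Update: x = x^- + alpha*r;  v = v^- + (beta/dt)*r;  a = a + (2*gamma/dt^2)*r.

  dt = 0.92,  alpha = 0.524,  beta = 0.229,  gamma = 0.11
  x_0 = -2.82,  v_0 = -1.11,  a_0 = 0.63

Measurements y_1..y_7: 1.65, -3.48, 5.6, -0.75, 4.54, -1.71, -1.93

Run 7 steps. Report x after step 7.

x_post = 0.0518

step 1: x_pred=-3.5746  r=5.2246  x^+=-0.8369  v^+=0.7701  a^+=1.9880
step 2: x_pred=0.7129  r=-4.1929  x^+=-1.4842  v^+=1.5554  a^+=0.8982
step 3: x_pred=0.3268  r=5.2732  x^+=3.0900  v^+=3.6942  a^+=2.2688
step 4: x_pred=7.4488  r=-8.1988  x^+=3.1526  v^+=3.7407  a^+=0.1377
step 5: x_pred=6.6524  r=-2.1124  x^+=5.5455  v^+=3.3416  a^+=-0.4113
step 6: x_pred=8.4457  r=-10.1557  x^+=3.1241  v^+=0.4353  a^+=-3.0511
step 7: x_pred=2.2334  r=-4.1634  x^+=0.0518  v^+=-3.4080  a^+=-4.1332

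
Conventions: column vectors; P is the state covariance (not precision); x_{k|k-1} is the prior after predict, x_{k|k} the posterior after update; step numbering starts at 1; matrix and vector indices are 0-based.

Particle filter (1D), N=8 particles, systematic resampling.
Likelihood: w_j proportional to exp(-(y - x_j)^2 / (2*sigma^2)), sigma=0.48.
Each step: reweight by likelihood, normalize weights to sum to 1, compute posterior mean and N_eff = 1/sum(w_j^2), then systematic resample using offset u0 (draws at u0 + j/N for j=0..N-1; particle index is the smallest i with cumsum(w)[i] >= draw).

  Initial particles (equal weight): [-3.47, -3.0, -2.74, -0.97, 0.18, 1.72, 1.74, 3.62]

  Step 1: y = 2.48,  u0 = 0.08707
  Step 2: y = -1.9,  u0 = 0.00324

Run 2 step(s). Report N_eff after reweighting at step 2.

N_eff = 6.8291

step 1: w=[0.0000, 0.0000, 0.0000, 0.0000, 0.0000, 0.4394, 0.4689, 0.0917]  mean=1.9036  Neff=2.3734  idx=[5, 5, 5, 6, 6, 6, 6, 7]
step 2: w=[0.1690, 0.1690, 0.1690, 0.1233, 0.1233, 0.1233, 0.1233, 0.0000]  mean=1.7299  Neff=6.8291  idx=[0, 0, 1, 2, 2, 3, 4, 6]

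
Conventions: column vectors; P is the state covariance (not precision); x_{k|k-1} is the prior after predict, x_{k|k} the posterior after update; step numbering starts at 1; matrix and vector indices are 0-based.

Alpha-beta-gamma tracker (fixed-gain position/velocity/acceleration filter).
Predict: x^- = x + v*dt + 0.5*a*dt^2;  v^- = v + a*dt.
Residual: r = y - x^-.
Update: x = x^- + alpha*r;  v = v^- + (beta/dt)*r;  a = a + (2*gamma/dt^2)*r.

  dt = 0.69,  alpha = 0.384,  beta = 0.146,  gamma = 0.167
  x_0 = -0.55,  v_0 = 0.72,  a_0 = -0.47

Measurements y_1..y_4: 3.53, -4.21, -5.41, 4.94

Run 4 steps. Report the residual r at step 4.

resid = 9.7075

step 1: x_pred=-0.1651  r=3.6951  x^+=1.2538  v^+=1.1776  a^+=2.1222
step 2: x_pred=2.5715  r=-6.7815  x^+=-0.0326  v^+=1.2070  a^+=-2.6353
step 3: x_pred=0.1729  r=-5.5829  x^+=-1.9709  v^+=-1.7927  a^+=-6.5518
step 4: x_pred=-4.7675  r=9.7075  x^+=-1.0398  v^+=-4.2594  a^+=0.2583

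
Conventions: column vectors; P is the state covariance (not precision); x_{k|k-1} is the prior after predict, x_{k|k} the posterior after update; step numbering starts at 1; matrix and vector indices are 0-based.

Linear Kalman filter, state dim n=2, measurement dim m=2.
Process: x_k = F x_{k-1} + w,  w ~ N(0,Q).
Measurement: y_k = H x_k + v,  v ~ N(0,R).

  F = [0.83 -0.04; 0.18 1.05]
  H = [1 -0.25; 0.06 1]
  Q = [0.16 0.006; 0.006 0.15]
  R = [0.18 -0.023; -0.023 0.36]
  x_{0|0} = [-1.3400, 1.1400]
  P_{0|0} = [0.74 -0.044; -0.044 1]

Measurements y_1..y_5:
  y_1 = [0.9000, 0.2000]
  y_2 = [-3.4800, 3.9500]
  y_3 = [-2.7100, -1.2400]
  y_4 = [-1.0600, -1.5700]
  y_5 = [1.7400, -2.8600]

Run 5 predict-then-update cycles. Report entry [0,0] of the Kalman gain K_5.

K[0,0] = 0.5506

step 1: x^-=[-1.1578, 0.9558]  P^-=[0.6743 0.0365; 0.0365 1.2598]  S=[0.9148 -0.2615; -0.2615 1.6267]  K=[0.7764 0.1721; -0.0865 0.7619]  nu=[2.2968, -0.6863]  x^+=[0.5071, 0.2341]  P^+=[0.1446 0.0354; 0.0354 0.2742]
step 2: x^-=[0.4116, 0.3371]  P^-=[0.2577 0.0467; 0.0467 0.4703]  S=[0.4438 -0.0791; -0.0791 0.8369]  K=[0.5774 0.1289; -0.0599 0.5597]  nu=[-3.8073, 3.5882]  x^+=[-1.3244, 2.5736]  P^+=[0.1076 0.0267; 0.0267 0.2013]
step 3: x^-=[-1.2022, 2.4638]  P^-=[0.2327 0.0367; 0.0367 0.3855]  S=[0.4185 -0.0693; -0.0693 0.7507]  K=[0.5538 0.1186; -0.0580 0.5110]  nu=[-0.8918, -3.6317]  x^+=[-2.1267, 0.6596]  P^+=[0.1029 0.0238; 0.0238 0.1839]
step 4: x^-=[-1.7915, 0.3098]  P^-=[0.2296 0.0342; 0.0342 0.3651]  S=[0.4153 -0.0668; -0.0668 0.7300]  K=[0.5509 0.1161; -0.0574 0.4976]  nu=[0.8090, -1.7723]  x^+=[-1.5517, -0.6186]  P^+=[0.1022 0.0230; 0.0230 0.1791]
step 5: x^-=[-1.2631, -0.9288]  P^-=[0.2292 0.0336; 0.0336 0.3595]  S=[0.4148 -0.0660; -0.0660 0.7243]  K=[0.5506 0.1156; -0.0570 0.4939]  nu=[2.7709, -1.8554]  x^+=[0.0481, -2.0030]  P^+=[0.1022 0.0228; 0.0228 0.1777]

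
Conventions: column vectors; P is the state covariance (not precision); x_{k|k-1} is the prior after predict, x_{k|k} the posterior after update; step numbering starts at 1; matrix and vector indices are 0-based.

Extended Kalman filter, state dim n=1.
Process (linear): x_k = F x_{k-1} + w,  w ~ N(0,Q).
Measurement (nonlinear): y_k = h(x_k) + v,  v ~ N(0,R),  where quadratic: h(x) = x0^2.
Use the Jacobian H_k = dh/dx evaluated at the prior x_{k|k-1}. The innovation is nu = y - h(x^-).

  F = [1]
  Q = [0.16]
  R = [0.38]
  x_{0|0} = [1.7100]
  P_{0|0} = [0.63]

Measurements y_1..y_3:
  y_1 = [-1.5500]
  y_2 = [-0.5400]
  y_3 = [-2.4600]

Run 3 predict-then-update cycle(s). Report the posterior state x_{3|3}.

step 1: x^-=[1.7100]  P^-=[0.7900]  H_jac=[3.4200]  S=[9.6202]  K=[0.2808]  nu=[-4.4741]  x^+=[0.4535]  P^+=[0.0312]
step 2: x^-=[0.4535]  P^-=[0.1912]  H_jac=[0.9069]  S=[0.5373]  K=[0.3228]  nu=[-0.7456]  x^+=[0.2128]  P^+=[0.1352]
step 3: x^-=[0.2128]  P^-=[0.2952]  H_jac=[0.4256]  S=[0.4335]  K=[0.2899]  nu=[-2.5053]  x^+=[-0.5134]  P^+=[0.2588]

x_post = [-0.5134]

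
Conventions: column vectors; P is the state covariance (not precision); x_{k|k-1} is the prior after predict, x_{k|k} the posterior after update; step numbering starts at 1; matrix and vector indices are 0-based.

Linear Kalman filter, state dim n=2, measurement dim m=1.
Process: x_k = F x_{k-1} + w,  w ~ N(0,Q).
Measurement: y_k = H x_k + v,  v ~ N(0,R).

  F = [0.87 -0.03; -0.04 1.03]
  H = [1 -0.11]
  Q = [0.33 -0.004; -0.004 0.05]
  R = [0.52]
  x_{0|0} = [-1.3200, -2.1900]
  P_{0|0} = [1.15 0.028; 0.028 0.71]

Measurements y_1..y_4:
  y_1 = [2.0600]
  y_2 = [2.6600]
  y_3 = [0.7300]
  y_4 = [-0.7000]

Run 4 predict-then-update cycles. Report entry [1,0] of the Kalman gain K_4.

step 1: x^-=[-1.0827, -2.2029]  P^-=[1.1996 -0.0408; -0.0408 0.8028]  S=[1.7383]  K=[0.6927; -0.0743]  nu=[2.9004]  x^+=[0.9264, -2.4184]  P^+=[0.3655 0.0486; 0.0486 0.7932]
step 2: x^-=[0.8785, -2.5280]  P^-=[0.6049 0.0024; 0.0024 0.8881]  S=[1.1351]  K=[0.5326; -0.0840]  nu=[1.5034]  x^+=[1.6793, -2.6542]  P^+=[0.2828 0.0532; 0.0532 0.8801]
step 3: x^-=[1.5406, -2.8010]  P^-=[0.5421 0.0067; 0.0067 0.9797]  S=[1.0725]  K=[0.5048; -0.0943]  nu=[-1.1187]  x^+=[0.9759, -2.6955]  P^+=[0.2688 0.0577; 0.0577 0.9702]
step 4: x^-=[0.9299, -2.8154]  P^-=[0.5313 0.0084; 0.0084 1.0750]  S=[1.0625]  K=[0.4992; -0.1034]  nu=[-1.9396]  x^+=[-0.0384, -2.6150]  P^+=[0.2665 0.0633; 0.0633 1.0636]

K[1,0] = -0.1034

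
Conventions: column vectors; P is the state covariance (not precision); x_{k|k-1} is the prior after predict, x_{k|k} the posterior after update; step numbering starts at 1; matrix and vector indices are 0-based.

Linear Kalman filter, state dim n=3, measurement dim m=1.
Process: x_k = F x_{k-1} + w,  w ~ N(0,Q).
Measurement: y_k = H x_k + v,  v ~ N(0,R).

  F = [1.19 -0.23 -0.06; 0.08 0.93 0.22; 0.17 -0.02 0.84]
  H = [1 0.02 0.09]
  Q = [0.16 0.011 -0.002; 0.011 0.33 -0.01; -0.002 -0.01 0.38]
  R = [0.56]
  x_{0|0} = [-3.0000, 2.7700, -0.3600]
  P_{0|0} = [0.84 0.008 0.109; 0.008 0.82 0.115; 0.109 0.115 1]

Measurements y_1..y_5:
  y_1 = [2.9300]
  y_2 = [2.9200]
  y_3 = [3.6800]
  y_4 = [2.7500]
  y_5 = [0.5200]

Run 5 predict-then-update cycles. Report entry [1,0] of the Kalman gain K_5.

step 1: x^-=[-4.1855, 2.2569, -0.8678]  P^-=[1.3797 -0.0731 0.2066; -0.0731 1.1451 0.2730; 0.2066 0.2730 1.1374]  S=[1.9846]  K=[0.7038; -0.0129; 0.1584]  nu=[7.1485]  x^+=[0.8458, 2.1644, 0.2646]  P^+=[0.3966 -0.0551 -0.0147; -0.0551 1.1447 0.2770; -0.0147 0.2770 1.0876]
step 2: x^-=[0.4929, 2.1388, 0.3228]  P^-=[0.8260 -0.3037 -0.0356; -0.3037 1.4799 0.3801; -0.0356 0.3801 1.1462]  S=[1.3786]  K=[0.5924; -0.1740; 0.0545]  nu=[2.3553]  x^+=[1.8881, 1.7290, 0.4512]  P^+=[0.3422 -0.1616 -0.0801; -0.1616 1.4382 0.3932; -0.0801 0.3932 1.1421]
step 3: x^-=[1.8221, 1.8583, 0.6654]  P^-=[0.8355 -0.5174 -0.1283; -0.5174 1.7654 0.4507; -0.1283 0.4507 1.1613]  S=[1.3634]  K=[0.5967; -0.3238; -0.0109]  nu=[1.7609]  x^+=[2.8728, 1.2881, 0.6463]  P^+=[0.3500 -0.2539 -0.1195; -0.2539 1.6224 0.4459; -0.1195 0.4459 1.1612]
step 4: x^-=[3.0836, 1.5699, 1.0055]  P^-=[0.9140 -0.6726 -0.1701; -0.6726 1.9322 0.4733; -0.1701 0.4733 1.1627]  S=[1.4284]  K=[0.6198; -0.4140; -0.0392]  nu=[-0.4555]  x^+=[2.8013, 1.7585, 1.0234]  P^+=[0.3654 -0.3061 -0.1354; -0.3061 1.6874 0.4501; -0.1354 0.4501 1.1605]
step 5: x^-=[2.8677, 2.0846, 1.3007]  P^-=[0.9702 -0.7463 -0.1800; -0.7463 1.9818 0.4656; -0.1800 0.4656 1.1584]  S=[1.4798]  K=[0.6346; -0.4492; -0.0449]  nu=[-2.5065]  x^+=[1.2772, 3.2106, 1.4131]  P^+=[0.3743 -0.3244 -0.1378; -0.3244 1.6832 0.4358; -0.1378 0.4358 1.1554]

K[1,0] = -0.4492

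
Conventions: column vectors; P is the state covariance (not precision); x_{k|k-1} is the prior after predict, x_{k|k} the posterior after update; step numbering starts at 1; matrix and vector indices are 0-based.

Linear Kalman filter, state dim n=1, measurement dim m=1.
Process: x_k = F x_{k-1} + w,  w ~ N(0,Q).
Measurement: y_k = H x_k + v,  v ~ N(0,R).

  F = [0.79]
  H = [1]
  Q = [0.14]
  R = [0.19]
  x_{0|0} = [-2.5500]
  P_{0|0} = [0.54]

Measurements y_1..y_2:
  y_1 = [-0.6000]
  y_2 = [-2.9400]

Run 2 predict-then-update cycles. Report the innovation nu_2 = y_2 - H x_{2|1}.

step 1: x^-=[-2.0145]  P^-=[0.4770]  S=[0.6670]  K=[0.7151]  nu=[1.4145]  x^+=[-1.0029]  P^+=[0.1359]
step 2: x^-=[-0.7923]  P^-=[0.2248]  S=[0.4148]  K=[0.5419]  nu=[-2.1477]  x^+=[-1.9562]  P^+=[0.1030]

innov = [-2.1477]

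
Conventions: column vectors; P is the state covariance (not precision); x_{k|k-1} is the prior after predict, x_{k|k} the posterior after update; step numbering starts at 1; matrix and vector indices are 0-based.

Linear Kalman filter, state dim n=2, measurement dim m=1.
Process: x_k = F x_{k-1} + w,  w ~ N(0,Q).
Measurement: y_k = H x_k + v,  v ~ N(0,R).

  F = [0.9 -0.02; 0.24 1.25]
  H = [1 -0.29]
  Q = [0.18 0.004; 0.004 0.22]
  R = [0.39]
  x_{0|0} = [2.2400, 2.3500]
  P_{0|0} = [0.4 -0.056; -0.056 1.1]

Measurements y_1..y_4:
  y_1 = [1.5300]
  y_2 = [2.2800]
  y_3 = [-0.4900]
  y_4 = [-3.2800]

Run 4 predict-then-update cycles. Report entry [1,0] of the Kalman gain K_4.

step 1: x^-=[1.9690, 3.4751]  P^-=[0.5065 0.0002; 0.0002 1.9282]  S=[1.0585]  K=[0.4784; -0.5281]  nu=[0.5688]  x^+=[2.2411, 3.1747]  P^+=[0.2642 0.2676; 0.2676 1.6330]
step 2: x^-=[1.9535, 4.5063]  P^-=[0.3850 0.3200; 0.3200 2.9473]  S=[0.8373]  K=[0.3490; -0.6386]  nu=[1.6333]  x^+=[2.5235, 3.4632]  P^+=[0.2830 0.5066; 0.5066 2.6058]
step 3: x^-=[2.2019, 4.9346]  P^-=[0.3921 0.5675; 0.5675 4.6119]  S=[0.8408]  K=[0.2706; -0.9158]  nu=[-1.2609]  x^+=[1.8608, 6.0893]  P^+=[0.3305 0.7758; 0.7758 3.9068]
step 4: x^-=[1.5529, 8.0582]  P^-=[0.4213 0.8468; 0.8468 6.8089]  S=[0.8928]  K=[0.1969; -1.2632]  nu=[-2.4960]  x^+=[1.0615, 11.2111]  P^+=[0.3867 1.0688; 1.0688 5.3843]

K[1,0] = -1.2632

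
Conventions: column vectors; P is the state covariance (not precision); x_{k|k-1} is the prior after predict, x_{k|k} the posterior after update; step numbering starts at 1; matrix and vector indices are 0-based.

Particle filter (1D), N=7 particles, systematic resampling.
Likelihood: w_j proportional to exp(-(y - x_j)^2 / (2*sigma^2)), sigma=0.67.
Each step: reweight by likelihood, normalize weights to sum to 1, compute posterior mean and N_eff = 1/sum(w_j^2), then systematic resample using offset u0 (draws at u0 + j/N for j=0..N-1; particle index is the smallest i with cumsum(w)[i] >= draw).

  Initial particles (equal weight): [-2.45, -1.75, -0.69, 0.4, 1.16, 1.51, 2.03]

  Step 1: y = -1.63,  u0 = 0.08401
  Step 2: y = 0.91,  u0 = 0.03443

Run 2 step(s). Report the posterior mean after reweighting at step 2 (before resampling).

post_mean = -0.7004

step 1: w=[0.2568, 0.5345, 0.2030, 0.0055, 0.0001, 0.0000, 0.0000]  mean=-1.7024  Neff=2.5450  idx=[0, 0, 1, 1, 1, 2, 2]
step 2: w=[0.0000, 0.0000, 0.0032, 0.0032, 0.0032, 0.4951, 0.4951]  mean=-0.7004  Neff=2.0396  idx=[5, 5, 5, 5, 6, 6, 6]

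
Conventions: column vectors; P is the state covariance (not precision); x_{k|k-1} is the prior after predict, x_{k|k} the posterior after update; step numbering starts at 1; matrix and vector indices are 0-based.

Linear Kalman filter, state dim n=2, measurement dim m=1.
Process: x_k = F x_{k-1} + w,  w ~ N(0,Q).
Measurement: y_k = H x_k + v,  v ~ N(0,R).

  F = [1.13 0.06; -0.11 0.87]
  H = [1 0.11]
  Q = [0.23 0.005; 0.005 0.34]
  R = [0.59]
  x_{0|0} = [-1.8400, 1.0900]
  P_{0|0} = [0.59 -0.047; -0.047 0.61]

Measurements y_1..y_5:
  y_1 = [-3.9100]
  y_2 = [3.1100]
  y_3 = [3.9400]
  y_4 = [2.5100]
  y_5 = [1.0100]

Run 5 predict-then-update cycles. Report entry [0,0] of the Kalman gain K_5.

step 1: x^-=[-2.0138, 1.1507]  P^-=[0.9792 -0.0824; -0.0824 0.8178]  S=[1.5610]  K=[0.6215; 0.0049]  nu=[-2.0228]  x^+=[-3.2709, 1.1409]  P^+=[0.3763 -0.0871; -0.0871 0.8178]
step 2: x^-=[-3.6277, 1.3524]  P^-=[0.7016 -0.0841; -0.0841 0.9802]  S=[1.2849]  K=[0.5388; 0.0184]  nu=[6.5890]  x^+=[-0.0776, 1.4739]  P^+=[0.3286 -0.0969; -0.0969 0.9798]
step 3: x^-=[0.0008, 1.2908]  P^-=[0.6399 -0.0793; -0.0793 1.1041]  S=[1.2258]  K=[0.5149; 0.0344]  nu=[3.7972]  x^+=[1.9560, 1.4213]  P^+=[0.3149 -0.1010; -0.1010 1.1027]
step 4: x^-=[2.2956, 1.0214]  P^-=[0.6224 -0.0752; -0.0752 1.1978]  S=[1.2103]  K=[0.5074; 0.0467]  nu=[0.1021]  x^+=[2.3474, 1.0262]  P^+=[0.3108 -0.1039; -0.1039 1.1951]
step 5: x^-=[2.7141, 0.6346]  P^-=[0.6171 -0.0727; -0.0727 1.2682]  S=[1.2064]  K=[0.5049; 0.0554]  nu=[-1.7739]  x^+=[1.8185, 0.5363]  P^+=[0.3096 -0.1064; -0.1064 1.2645]

K[0,0] = 0.5049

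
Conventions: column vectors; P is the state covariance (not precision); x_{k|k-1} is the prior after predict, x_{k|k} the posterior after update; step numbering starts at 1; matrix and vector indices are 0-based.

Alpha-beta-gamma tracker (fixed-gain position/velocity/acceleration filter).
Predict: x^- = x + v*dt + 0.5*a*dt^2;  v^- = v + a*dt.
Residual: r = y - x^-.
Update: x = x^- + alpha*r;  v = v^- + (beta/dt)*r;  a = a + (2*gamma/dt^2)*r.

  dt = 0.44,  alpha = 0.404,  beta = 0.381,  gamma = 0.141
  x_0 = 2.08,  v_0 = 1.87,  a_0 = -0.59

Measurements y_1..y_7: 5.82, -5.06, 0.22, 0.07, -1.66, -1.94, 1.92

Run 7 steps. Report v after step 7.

step 1: x_pred=2.8457  r=2.9743  x^+=4.0473  v^+=4.1859  a^+=3.7424
step 2: x_pred=6.2514  r=-11.3114  x^+=1.6816  v^+=-3.9621  a^+=-12.7338
step 3: x_pred=-1.2944  r=1.5144  x^+=-0.6826  v^+=-8.2537  a^+=-10.5280
step 4: x_pred=-5.3333  r=5.4033  x^+=-3.1504  v^+=-8.2072  a^+=-2.6575
step 5: x_pred=-7.0188  r=5.3588  x^+=-4.8538  v^+=-4.7363  a^+=5.1481
step 6: x_pred=-6.4395  r=4.4995  x^+=-4.6217  v^+=1.4250  a^+=11.7021
step 7: x_pred=-2.8619  r=4.7819  x^+=-0.9300  v^+=10.7146  a^+=18.6675

v_post = 10.7146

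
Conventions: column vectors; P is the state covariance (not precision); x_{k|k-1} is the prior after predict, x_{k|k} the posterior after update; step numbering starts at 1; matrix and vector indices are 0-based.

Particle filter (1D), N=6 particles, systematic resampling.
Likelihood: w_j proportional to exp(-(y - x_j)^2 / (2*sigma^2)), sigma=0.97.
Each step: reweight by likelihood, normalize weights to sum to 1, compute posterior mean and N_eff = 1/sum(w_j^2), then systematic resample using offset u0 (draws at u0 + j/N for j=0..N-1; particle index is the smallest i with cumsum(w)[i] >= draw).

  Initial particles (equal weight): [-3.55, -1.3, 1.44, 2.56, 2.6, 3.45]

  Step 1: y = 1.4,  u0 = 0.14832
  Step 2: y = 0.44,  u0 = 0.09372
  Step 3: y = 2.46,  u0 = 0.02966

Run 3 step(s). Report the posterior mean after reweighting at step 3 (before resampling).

step 1: w=[0.0000, 0.0100, 0.4800, 0.2350, 0.2235, 0.0515]  mean=2.0386  Neff=2.9555  idx=[2, 2, 2, 3, 4, 5]
step 2: w=[0.3019, 0.3019, 0.3019, 0.0471, 0.0430, 0.0042]  mean=1.5511  Neff=3.6037  idx=[0, 0, 1, 1, 2, 3]
step 3: w=[0.1486, 0.1486, 0.1486, 0.1486, 0.1486, 0.2570]  mean=1.7278  Neff=5.6674  idx=[0, 1, 2, 3, 4, 5]

post_mean = 1.7278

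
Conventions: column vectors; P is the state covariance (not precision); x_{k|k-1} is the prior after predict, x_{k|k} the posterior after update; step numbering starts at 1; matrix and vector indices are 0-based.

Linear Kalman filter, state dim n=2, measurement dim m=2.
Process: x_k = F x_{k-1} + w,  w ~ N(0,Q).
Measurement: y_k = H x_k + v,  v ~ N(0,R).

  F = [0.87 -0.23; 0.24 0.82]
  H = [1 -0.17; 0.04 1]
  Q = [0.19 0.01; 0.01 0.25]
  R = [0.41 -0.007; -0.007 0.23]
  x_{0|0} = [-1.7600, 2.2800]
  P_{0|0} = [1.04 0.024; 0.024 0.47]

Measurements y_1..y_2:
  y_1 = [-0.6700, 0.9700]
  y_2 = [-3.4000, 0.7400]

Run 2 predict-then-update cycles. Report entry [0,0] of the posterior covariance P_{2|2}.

step 1: x^-=[-2.0556, 1.4472]  P^-=[0.9924 0.1543; 0.1543 0.6354]  S=[1.3683 0.0779; 0.0779 0.8793]  K=[0.6971 0.1588; -0.0078 0.7303]  nu=[1.6316, -0.3950]  x^+=[-0.9810, 1.1461]  P^+=[0.2881 0.0201; 0.0201 0.1672]
step 2: x^-=[-1.1171, 0.7043]  P^-=[0.4089 0.0519; 0.0519 0.3870]  S=[0.8124 -0.0049; -0.0049 0.6218]  K=[0.4931 0.1136; -0.0133 0.6256]  nu=[-2.1632, 0.0803]  x^+=[-2.1746, 0.7835]  P^+=[0.2038 0.0145; 0.0145 0.1434]

P_post[0,0] = 0.2038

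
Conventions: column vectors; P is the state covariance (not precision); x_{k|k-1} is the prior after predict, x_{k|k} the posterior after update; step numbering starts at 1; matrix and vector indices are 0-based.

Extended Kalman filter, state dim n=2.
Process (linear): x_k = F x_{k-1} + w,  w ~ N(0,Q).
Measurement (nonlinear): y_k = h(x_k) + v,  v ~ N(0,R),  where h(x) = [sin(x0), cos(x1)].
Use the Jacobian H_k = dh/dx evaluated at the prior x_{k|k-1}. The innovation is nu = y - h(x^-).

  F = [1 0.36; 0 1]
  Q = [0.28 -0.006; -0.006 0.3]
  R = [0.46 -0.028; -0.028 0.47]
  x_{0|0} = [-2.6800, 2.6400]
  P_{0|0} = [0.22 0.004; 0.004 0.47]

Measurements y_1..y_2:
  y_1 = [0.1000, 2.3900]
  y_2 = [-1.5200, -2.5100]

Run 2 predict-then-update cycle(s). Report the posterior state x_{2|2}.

x_post = [-1.0716, 2.9331]

step 1: x^-=[-1.7296, 2.6400]  P^-=[0.5638 0.1672; 0.1672 0.7700]  H_jac=[-0.1581 0.0000; 0.0000 -0.4808]  S=[0.4741 -0.0153; -0.0153 0.6480]  K=[-0.1922 -0.1286; -0.0742 -0.5731]  nu=[1.0874, 3.2668]  x^+=[-2.3587, 0.6871]  P^+=[0.5363 0.1145; 0.1145 0.5559]
step 2: x^-=[-2.1113, 0.6871]  P^-=[0.9708 0.3086; 0.3086 0.8559]  H_jac=[-0.5146 0.0000; 0.0000 -0.6343]  S=[0.7171 0.0727; 0.0727 0.8143]  K=[-0.6784 -0.1798; -0.1553 -0.6528]  nu=[-0.6626, -3.2831]  x^+=[-1.0716, 2.9331]  P^+=[0.5967 0.1033; 0.1033 0.4768]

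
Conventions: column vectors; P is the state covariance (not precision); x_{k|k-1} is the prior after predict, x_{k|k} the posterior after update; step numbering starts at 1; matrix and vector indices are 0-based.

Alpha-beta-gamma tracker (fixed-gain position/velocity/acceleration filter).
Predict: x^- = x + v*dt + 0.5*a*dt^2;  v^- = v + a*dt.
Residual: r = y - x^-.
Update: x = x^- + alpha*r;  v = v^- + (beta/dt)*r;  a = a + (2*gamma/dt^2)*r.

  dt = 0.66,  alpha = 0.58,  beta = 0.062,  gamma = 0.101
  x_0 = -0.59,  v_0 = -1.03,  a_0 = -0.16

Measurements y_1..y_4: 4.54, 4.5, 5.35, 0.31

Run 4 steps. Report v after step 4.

v_post = 5.3370

step 1: x_pred=-1.3046  r=5.8446  x^+=2.0852  v^+=-0.5866  a^+=2.5503
step 2: x_pred=2.2536  r=2.2464  x^+=3.5565  v^+=1.3077  a^+=3.5921
step 3: x_pred=5.2019  r=0.1481  x^+=5.2878  v^+=3.6924  a^+=3.6607
step 4: x_pred=8.5221  r=-8.2121  x^+=3.7591  v^+=5.3370  a^+=-0.1474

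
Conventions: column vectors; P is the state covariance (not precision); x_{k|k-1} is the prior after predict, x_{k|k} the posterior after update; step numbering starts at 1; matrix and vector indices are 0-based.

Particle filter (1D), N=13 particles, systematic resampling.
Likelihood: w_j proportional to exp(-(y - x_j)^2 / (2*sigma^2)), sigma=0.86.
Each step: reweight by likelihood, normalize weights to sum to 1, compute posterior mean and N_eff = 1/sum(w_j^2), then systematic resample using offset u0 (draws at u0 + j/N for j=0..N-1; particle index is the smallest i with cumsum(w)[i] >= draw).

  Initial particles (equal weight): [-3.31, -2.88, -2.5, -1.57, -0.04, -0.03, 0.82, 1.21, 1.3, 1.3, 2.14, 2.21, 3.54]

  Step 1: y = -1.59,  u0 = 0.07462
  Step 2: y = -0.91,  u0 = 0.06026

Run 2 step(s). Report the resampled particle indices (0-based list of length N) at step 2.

resampled_idx = [3, 5, 5, 6, 6, 7, 8, 8, 9, 9, 10, 11, 11]

step 1: w=[0.0552, 0.1324, 0.2329, 0.4076, 0.0803, 0.0787, 0.0080, 0.0020, 0.0014, 0.0014, 0.0000, 0.0000, 0.0000]  mean=-1.7786  Neff=3.9428  idx=[1, 1, 2, 2, 2, 3, 3, 3, 3, 3, 4, 5, 8]
step 2: w=[0.0129, 0.0129, 0.0321, 0.0321, 0.0321, 0.1320, 0.1320, 0.1320, 0.1320, 0.1320, 0.1063, 0.1050, 0.0065]  mean=-1.3502  Neff=8.8528  idx=[3, 5, 5, 6, 6, 7, 8, 8, 9, 9, 10, 11, 11]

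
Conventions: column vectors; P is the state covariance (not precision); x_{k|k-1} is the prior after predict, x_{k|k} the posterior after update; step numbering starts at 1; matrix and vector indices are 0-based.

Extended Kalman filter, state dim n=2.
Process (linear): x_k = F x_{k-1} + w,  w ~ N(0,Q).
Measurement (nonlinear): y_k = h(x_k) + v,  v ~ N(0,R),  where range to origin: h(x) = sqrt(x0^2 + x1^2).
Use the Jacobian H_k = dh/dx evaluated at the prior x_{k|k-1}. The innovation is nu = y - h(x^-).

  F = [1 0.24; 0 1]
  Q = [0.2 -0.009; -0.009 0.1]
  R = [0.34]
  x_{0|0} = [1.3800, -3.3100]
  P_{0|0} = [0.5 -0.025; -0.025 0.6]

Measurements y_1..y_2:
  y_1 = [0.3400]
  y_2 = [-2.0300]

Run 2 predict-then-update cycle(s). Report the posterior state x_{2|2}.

x_post = [0.2306, 0.3342]

step 1: x^-=[0.5856, -3.3100]  P^-=[0.7226 0.1100; 0.1100 0.7000]  H_jac=[0.1742 -0.9847]  S=[1.0029]  K=[0.0175; -0.6682]  nu=[-3.0214]  x^+=[0.5327, -1.2912]  P^+=[0.7223 0.1217; 0.1217 0.2522]
step 2: x^-=[0.2228, -1.2912]  P^-=[0.9952 0.1733; 0.1733 0.3522]  H_jac=[0.1700 -0.9854]  S=[0.6528]  K=[-0.0023; -0.4866]  nu=[-3.3403]  x^+=[0.2306, 0.3342]  P^+=[0.9952 0.1725; 0.1725 0.1977]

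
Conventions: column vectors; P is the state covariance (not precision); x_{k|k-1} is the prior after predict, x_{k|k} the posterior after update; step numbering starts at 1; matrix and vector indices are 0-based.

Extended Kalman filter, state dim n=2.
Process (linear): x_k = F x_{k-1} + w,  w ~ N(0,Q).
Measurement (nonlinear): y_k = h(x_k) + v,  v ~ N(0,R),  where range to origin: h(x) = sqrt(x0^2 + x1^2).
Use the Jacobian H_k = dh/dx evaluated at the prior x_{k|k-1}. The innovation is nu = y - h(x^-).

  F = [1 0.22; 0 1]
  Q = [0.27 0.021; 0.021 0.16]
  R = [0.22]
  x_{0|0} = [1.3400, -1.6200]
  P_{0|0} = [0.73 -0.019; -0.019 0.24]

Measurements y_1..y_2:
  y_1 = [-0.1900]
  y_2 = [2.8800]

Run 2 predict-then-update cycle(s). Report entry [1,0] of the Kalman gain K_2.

K[1,0] = -0.4552

step 1: x^-=[0.9836, -1.6200]  P^-=[1.0033 0.0548; 0.0548 0.4000]  H_jac=[0.5190 -0.8548]  S=[0.7339]  K=[0.6457; -0.4272]  nu=[-2.0852]  x^+=[-0.3628, -0.7293]  P^+=[0.6973 0.2572; 0.2572 0.2661]
step 2: x^-=[-0.5232, -0.7293]  P^-=[1.0934 0.3367; 0.3367 0.4261]  H_jac=[-0.5829 -0.8125]  S=[1.1918]  K=[-0.7643; -0.4552]  nu=[1.9824]  x^+=[-2.0385, -1.6317]  P^+=[0.3971 -0.0779; -0.0779 0.1792]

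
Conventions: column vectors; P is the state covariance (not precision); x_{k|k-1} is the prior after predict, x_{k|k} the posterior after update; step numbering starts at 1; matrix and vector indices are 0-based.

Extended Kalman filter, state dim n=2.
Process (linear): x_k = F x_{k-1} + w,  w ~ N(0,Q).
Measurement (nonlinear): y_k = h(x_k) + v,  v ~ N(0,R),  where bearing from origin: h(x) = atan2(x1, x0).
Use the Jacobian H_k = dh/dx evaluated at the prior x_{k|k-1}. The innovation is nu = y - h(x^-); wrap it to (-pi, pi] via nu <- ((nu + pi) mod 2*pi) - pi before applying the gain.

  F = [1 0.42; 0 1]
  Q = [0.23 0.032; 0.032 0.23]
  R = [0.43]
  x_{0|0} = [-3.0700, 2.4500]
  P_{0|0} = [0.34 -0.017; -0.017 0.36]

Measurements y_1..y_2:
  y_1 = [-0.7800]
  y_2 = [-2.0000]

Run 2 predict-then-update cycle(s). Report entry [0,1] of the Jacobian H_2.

H_jac[0,1] = 0.0413

step 1: x^-=[-2.0410, 2.4500]  P^-=[0.6192 0.1662; 0.1662 0.5900]  H_jac=[-0.2409 -0.2007]  S=[0.5058]  K=[-0.3609; -0.3133]  nu=[-3.0454]  x^+=[-0.9418, 3.4042]  P^+=[0.5533 0.1090; 0.1090 0.5403]
step 2: x^-=[0.4879, 3.4042]  P^-=[0.9702 0.3679; 0.3679 0.7703]  H_jac=[-0.2878 0.0413]  S=[0.5030]  K=[-0.5251; -0.1474]  nu=[2.8548]  x^+=[-1.0110, 2.9834]  P^+=[0.8315 0.3290; 0.3290 0.7594]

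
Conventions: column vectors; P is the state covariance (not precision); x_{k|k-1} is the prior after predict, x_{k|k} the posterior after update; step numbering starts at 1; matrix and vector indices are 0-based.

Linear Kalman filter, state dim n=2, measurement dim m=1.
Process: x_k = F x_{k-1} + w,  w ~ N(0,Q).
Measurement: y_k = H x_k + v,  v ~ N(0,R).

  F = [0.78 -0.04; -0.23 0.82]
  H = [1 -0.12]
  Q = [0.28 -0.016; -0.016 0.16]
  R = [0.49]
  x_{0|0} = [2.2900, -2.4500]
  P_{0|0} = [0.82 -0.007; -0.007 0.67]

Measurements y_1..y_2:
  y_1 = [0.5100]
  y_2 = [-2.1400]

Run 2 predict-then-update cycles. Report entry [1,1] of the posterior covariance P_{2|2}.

step 1: x^-=[1.8842, -2.5357]  P^-=[0.7804 -0.1896; -0.1896 0.6565]  S=[1.3254]  K=[0.6060; -0.2025]  nu=[-1.6785]  x^+=[0.8671, -2.1958]  P^+=[0.2937 -0.0270; -0.0270 0.6022]
step 2: x^-=[0.7641, -2.0000]  P^-=[0.4613 -0.1059; -0.1059 0.5906]  S=[0.9853]  K=[0.4811; -0.1795]  nu=[-3.1441]  x^+=[-0.7486, -1.4357]  P^+=[0.2333 -0.0209; -0.0209 0.5589]

P_post[1,1] = 0.5589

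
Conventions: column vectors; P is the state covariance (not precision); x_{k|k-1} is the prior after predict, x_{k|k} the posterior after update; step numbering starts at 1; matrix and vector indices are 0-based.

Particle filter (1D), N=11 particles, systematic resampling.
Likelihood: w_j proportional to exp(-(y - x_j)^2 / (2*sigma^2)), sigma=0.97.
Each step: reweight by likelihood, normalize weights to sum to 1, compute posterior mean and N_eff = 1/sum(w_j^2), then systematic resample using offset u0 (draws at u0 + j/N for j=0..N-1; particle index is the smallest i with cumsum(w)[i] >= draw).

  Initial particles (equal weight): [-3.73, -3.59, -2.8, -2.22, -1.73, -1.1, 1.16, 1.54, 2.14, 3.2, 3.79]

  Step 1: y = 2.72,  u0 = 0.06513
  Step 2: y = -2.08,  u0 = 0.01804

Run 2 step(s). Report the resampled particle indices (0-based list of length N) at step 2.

resampled_idx = [0, 0, 0, 0, 0, 0, 0, 1, 1, 2, 2]

step 1: w=[0.0000, 0.0000, 0.0000, 0.0000, 0.0000, 0.0001, 0.0909, 0.1581, 0.2772, 0.2932, 0.1804]  mean=2.5639  Neff=4.3741  idx=[6, 7, 7, 8, 8, 8, 9, 9, 9, 10, 10]
step 2: w=[0.6400, 0.1602, 0.1602, 0.0132, 0.0132, 0.0132, 0.0001, 0.0001, 0.0001, 0.0000, 0.0000]  mean=1.3208  Neff=2.1671  idx=[0, 0, 0, 0, 0, 0, 0, 1, 1, 2, 2]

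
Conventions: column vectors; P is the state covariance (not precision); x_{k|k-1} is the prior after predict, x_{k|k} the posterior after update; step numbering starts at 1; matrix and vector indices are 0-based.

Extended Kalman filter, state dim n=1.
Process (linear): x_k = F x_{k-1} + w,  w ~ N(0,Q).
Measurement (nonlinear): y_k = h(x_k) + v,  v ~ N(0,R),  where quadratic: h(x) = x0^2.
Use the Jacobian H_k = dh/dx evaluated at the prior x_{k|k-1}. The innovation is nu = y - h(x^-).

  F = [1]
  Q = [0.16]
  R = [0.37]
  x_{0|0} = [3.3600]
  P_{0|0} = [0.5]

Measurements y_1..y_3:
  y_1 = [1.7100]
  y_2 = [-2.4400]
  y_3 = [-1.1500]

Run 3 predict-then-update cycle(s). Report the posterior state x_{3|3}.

step 1: x^-=[3.3600]  P^-=[0.6600]  H_jac=[6.7200]  S=[30.1745]  K=[0.1470]  nu=[-9.5796]  x^+=[1.9519]  P^+=[0.0081]
step 2: x^-=[1.9519]  P^-=[0.1681]  H_jac=[3.9039]  S=[2.9318]  K=[0.2238]  nu=[-6.2501]  x^+=[0.5530]  P^+=[0.0212]
step 3: x^-=[0.5530]  P^-=[0.1812]  H_jac=[1.1060]  S=[0.5917]  K=[0.3387]  nu=[-1.4558]  x^+=[0.0599]  P^+=[0.1133]

x_post = [0.0599]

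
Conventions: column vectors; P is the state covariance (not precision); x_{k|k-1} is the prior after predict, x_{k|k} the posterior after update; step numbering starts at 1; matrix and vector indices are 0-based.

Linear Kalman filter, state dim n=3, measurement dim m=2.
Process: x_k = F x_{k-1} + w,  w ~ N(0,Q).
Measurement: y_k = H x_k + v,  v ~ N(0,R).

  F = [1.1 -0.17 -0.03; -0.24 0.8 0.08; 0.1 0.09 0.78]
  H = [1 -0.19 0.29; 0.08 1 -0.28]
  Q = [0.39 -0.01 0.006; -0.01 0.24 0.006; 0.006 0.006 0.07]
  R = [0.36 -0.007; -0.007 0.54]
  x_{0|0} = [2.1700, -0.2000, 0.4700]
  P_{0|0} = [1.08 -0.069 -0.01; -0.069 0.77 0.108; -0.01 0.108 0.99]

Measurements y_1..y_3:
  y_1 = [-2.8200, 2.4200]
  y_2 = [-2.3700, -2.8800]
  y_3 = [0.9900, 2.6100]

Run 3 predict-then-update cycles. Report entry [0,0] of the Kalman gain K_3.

K[0,0] = 0.6570

step 1: x^-=[2.4069, -0.6432, 0.5656]  P^-=[1.7475 -0.4708 0.0610; -0.4708 0.8420 0.1632; 0.0610 0.1632 0.7017]  S=[2.3932 -0.5074; -0.5074 1.2788]  K=[0.7831 0.0386; -0.1288 0.5422; 0.1014 0.0181]  nu=[-5.5131, 3.0290]  x^+=[-1.7938, 1.7093, 0.0612]  P^+=[0.3085 -0.0431 -0.1207; -0.0431 0.3556 0.2087; -0.1207 0.2087 0.6785]
step 2: x^-=[-2.2656, 1.8028, 0.0222]  P^-=[0.8004 -0.2005 -0.1164; -0.2005 0.5376 0.2174; -0.1164 0.2174 0.4985]  S=[1.2064 -0.1785; -0.1785 0.9732]  K=[0.6694 0.0161; -0.1321 0.4491; -0.0005 0.0703]  nu=[0.2317, -4.4953]  x^+=[-2.1828, -0.2468, -0.2939]  P^+=[0.2634 -0.0475 -0.1087; -0.0475 0.2990 0.1849; -0.1087 0.1849 0.4937]
step 3: x^-=[-2.3503, 0.3029, -0.4697]  P^-=[0.7446 -0.1824 -0.1030; -0.1824 0.4958 0.1854; -0.1030 0.1854 0.3835]  S=[1.1439 -0.1623; -0.1623 0.9422]  K=[0.6570 0.0134; -0.1334 0.4326; -0.0134 0.0717]  nu=[3.5340, 2.3636]  x^+=[0.0034, 0.8539, -0.3476]  P^+=[0.2535 -0.0418 -0.0862; -0.0418 0.2803 0.1516; -0.0862 0.1516 0.3782]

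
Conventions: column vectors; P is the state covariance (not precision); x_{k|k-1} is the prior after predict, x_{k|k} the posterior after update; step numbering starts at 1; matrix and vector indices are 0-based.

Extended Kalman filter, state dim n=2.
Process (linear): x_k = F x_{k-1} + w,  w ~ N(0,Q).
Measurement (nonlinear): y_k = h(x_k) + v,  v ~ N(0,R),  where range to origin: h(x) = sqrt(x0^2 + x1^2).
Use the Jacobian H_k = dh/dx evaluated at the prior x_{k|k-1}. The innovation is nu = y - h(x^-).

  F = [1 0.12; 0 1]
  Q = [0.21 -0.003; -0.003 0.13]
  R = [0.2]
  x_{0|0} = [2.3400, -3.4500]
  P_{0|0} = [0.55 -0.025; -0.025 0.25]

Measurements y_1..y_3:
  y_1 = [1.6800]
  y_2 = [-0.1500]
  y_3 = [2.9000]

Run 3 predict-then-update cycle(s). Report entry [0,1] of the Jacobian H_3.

H_jac[0,1] = -0.7597

step 1: x^-=[1.9260, -3.4500]  P^-=[0.7576 0.0020; 0.0020 0.3800]  H_jac=[0.4874 -0.8732]  S=[0.6680]  K=[0.5502; -0.4952]  nu=[-2.2712]  x^+=[0.6764, -2.3252]  P^+=[0.5554 0.1840; 0.1840 0.2162]
step 2: x^-=[0.3974, -2.3252]  P^-=[0.8127 0.2070; 0.2070 0.3462]  H_jac=[0.1684 -0.9857]  S=[0.4907]  K=[-0.1368; -0.6244]  nu=[-2.5089]  x^+=[0.7405, -0.7588]  P^+=[0.8035 0.1651; 0.1651 0.1549]
step 3: x^-=[0.6495, -0.7588]  P^-=[1.0553 0.1806; 0.1806 0.2849]  H_jac=[0.6503 -0.7597]  S=[0.6322]  K=[0.8684; -0.1565]  nu=[1.9012]  x^+=[2.3006, -1.0564]  P^+=[0.5785 0.2666; 0.2666 0.2694]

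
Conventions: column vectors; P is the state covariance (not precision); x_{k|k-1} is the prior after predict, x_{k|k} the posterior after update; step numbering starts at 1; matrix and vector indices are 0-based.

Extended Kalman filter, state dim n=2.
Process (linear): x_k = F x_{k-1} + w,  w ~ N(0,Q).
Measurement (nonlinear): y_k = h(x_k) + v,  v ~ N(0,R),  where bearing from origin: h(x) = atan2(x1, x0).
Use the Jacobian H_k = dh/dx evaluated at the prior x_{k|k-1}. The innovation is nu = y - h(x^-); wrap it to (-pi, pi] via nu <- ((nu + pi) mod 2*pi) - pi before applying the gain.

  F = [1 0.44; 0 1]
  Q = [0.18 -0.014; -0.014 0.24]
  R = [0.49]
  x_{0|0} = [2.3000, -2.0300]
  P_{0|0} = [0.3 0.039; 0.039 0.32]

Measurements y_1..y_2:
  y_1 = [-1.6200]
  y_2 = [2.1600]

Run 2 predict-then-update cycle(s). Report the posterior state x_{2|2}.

step 1: x^-=[1.4068, -2.0300]  P^-=[0.5763 0.1658; 0.1658 0.5600]  H_jac=[0.3328 0.2306]  S=[0.6091]  K=[0.3777; 0.3026]  nu=[-0.6552]  x^+=[1.1594, -2.2283]  P^+=[0.4894 0.0962; 0.0962 0.5042]
step 2: x^-=[0.1789, -2.2283]  P^-=[0.8517 0.3040; 0.3040 0.7442]  H_jac=[0.4459 0.0358]  S=[0.6700]  K=[0.5831; 0.2421]  nu=[-2.6325]  x^+=[-1.3560, -2.8657]  P^+=[0.6239 0.2095; 0.2095 0.7049]

x_post = [-1.3560, -2.8657]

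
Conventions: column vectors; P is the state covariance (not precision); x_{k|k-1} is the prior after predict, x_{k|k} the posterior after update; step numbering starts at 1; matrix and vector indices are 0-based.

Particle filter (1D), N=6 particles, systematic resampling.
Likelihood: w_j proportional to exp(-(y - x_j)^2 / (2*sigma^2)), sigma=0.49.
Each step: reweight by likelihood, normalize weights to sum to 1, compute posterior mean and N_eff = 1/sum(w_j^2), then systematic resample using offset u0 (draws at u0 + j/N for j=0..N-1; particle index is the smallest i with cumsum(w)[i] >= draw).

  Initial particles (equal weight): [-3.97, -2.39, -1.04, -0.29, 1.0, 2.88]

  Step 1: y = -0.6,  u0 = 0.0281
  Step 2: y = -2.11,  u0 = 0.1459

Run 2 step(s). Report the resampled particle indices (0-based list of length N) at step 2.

step 1: w=[0.0000, 0.0008, 0.4476, 0.5483, 0.0032, 0.0000]  mean=-0.6233  Neff=1.9960  idx=[2, 2, 2, 3, 3, 3]
step 2: w=[0.3297, 0.3297, 0.3297, 0.0036, 0.0036, 0.0036]  mean=-1.0319  Neff=3.0657  idx=[0, 0, 1, 1, 2, 2]

resampled_idx = [0, 0, 1, 1, 2, 2]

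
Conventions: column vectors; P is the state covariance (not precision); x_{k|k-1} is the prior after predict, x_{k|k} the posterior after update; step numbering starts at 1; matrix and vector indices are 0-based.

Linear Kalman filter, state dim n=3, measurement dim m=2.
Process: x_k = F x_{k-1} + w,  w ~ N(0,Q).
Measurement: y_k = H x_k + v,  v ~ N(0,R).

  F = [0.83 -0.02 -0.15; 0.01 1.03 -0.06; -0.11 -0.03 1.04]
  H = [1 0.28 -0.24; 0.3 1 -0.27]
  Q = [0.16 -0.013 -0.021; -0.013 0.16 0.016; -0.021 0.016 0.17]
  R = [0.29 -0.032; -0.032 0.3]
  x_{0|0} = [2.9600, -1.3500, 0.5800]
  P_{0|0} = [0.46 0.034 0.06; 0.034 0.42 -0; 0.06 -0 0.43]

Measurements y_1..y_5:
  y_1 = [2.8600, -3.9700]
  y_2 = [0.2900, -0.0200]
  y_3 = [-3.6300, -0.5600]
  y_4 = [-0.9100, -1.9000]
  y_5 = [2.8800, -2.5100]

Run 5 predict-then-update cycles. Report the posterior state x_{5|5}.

step 1: x^-=[2.3968, -1.3957, 0.3181]  P^-=[0.4707 0.0120 -0.0778; 0.0120 0.6078 -0.0272; -0.0778 -0.0272 0.6275]  S=[0.8922 0.3683; 0.3683 1.0304]  K=[0.5659 -0.0332; -0.0426 0.6157; -0.2070 -0.1395]  nu=[0.9303, -3.2075]  x^+=[3.0297, -3.4103, 0.5729]  P^+=[0.1976 -0.0743 0.0485; -0.0743 0.2349 0.0982; 0.0485 0.0982 0.5480]
step 2: x^-=[2.4969, -3.5166, 0.3649]  P^-=[0.2995 -0.0923 -0.0817; -0.0923 0.3974 0.0890; -0.0817 0.0890 0.7476]  S=[0.6393 0.1174; 0.1174 0.6887]  K=[0.4682 -0.0513; -0.0990 0.5189; -0.3435 -0.1409]  nu=[-1.1347, 2.8461]  x^+=[1.8196, -1.9276, 0.3536]  P^+=[0.1632 -0.0734 0.0219; -0.0734 0.2178 0.1369; 0.0219 0.1369 0.6471]
step 3: x^-=[1.4958, -1.9885, 0.2254]  P^-=[0.2849 -0.0952 -0.1181; -0.0952 0.3750 0.1243; -0.1181 0.1243 0.8581]  S=[0.6404 0.1120; 0.1120 0.6581]  K=[0.4552 -0.0438; -0.1180 0.4955; -0.4263 -0.1444]  nu=[-4.5150, 1.0406]  x^+=[-0.6049, -0.9403, 1.9999]  P^+=[0.1554 -0.0724 0.0073; -0.0724 0.2176 0.1609; 0.0073 0.1609 0.7142]
step 4: x^-=[-0.7833, -1.0946, 2.1747]  P^-=[0.2848 -0.0967 -0.1410; -0.0967 0.3720 0.1456; -0.1410 0.1456 0.9323]  S=[0.6516 0.1155; 0.1155 0.6519]  K=[0.4544 -0.0393; -0.1287 0.4888; -0.4717 -0.1441]  nu=[0.7017, 0.0167]  x^+=[-0.4651, -1.1767, 1.8413]  P^+=[0.1534 -0.0722 0.0004; -0.0722 0.2201 0.1764; 0.0004 0.1764 0.7581]
step 5: x^-=[-0.6387, -1.3272, 2.0014]  P^-=[0.2862 -0.0983 -0.1540; -0.0983 0.3729 0.1592; -0.1540 0.1592 0.9804]  S=[0.6594 0.1177; 0.1177 0.6501]  K=[0.4550 -0.0375; -0.1355 0.4866; -0.4973 -0.1433]  nu=[4.3706, -0.4509]  x^+=[1.3669, -2.1387, -0.1074]  P^+=[0.1527 -0.0724 -0.0029; -0.0724 0.2224 0.1863; -0.0029 0.1863 0.7873]

x_post = [1.3669, -2.1387, -0.1074]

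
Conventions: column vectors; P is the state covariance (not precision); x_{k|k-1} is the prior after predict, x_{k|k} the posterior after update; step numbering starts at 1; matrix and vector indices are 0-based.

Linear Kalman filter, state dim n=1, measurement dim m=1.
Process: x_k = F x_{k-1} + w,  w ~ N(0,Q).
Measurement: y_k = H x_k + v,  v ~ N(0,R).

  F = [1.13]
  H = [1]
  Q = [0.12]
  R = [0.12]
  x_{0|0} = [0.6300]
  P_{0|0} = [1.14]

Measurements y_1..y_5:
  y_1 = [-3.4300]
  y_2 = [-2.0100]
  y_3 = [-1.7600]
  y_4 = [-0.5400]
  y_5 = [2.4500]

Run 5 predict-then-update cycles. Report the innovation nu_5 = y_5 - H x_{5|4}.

step 1: x^-=[0.7119]  P^-=[1.5757]  S=[1.6957]  K=[0.9292]  nu=[-4.1419]  x^+=[-3.1369]  P^+=[0.1115]
step 2: x^-=[-3.5447]  P^-=[0.2624]  S=[0.3824]  K=[0.6862]  nu=[1.5347]  x^+=[-2.4916]  P^+=[0.0823]
step 3: x^-=[-2.8155]  P^-=[0.2251]  S=[0.3451]  K=[0.6523]  nu=[1.0555]  x^+=[-2.1270]  P^+=[0.0783]
step 4: x^-=[-2.4035]  P^-=[0.2200]  S=[0.3400]  K=[0.6470]  nu=[1.8635]  x^+=[-1.1978]  P^+=[0.0776]
step 5: x^-=[-1.3535]  P^-=[0.2191]  S=[0.3391]  K=[0.6462]  nu=[3.8035]  x^+=[1.1042]  P^+=[0.0775]

innov = [3.8035]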